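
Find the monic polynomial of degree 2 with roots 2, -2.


A monic polynomial with roots 2, -2 is:
p(x) = (x - 2)(x + 2)
After multiplying by (x - 2): x - 2
After multiplying by (x + 2): x^2 - 4

x^2 - 4


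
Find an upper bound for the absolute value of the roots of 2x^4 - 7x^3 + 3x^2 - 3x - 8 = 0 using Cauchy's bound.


Cauchy's bound: all roots r satisfy |r| <= 1 + max(|a_i/a_n|) for i = 0,...,n-1
where a_n is the leading coefficient.

Coefficients: [2, -7, 3, -3, -8]
Leading coefficient a_n = 2
Ratios |a_i/a_n|: 7/2, 3/2, 3/2, 4
Maximum ratio: 4
Cauchy's bound: |r| <= 1 + 4 = 5

Upper bound = 5


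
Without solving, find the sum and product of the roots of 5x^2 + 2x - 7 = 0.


By Vieta's formulas for ax^2 + bx + c = 0:
  Sum of roots = -b/a
  Product of roots = c/a

Here a = 5, b = 2, c = -7
Sum = -(2)/5 = -2/5
Product = -7/5 = -7/5

Sum = -2/5, Product = -7/5


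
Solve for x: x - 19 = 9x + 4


Starting with: x - 19 = 9x + 4
Move all x terms to left: (1 - 9)x = 4 + 19
Simplify: -8x = 23
Divide both sides by -8: x = -23/8

x = -23/8


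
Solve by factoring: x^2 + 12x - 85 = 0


We need two numbers that multiply to -85 and add to 12.
Those numbers are 17 and -5 (since 17 * (-5) = -85 and 17 + (-5) = 12).
So x^2 + 12x - 85 = (x + 17)(x - 5) = 0
Setting each factor to zero: x = -17 or x = 5

x = -17, x = 5


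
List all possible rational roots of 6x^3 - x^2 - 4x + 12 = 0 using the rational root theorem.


Rational root theorem: possible roots are ±p/q where:
  p divides the constant term (12): p ∈ {1, 2, 3, 4, 6, 12}
  q divides the leading coefficient (6): q ∈ {1, 2, 3, 6}

All possible rational roots: -12, -6, -4, -3, -2, -3/2, -4/3, -1, -2/3, -1/2, -1/3, -1/6, 1/6, 1/3, 1/2, 2/3, 1, 4/3, 3/2, 2, 3, 4, 6, 12

-12, -6, -4, -3, -2, -3/2, -4/3, -1, -2/3, -1/2, -1/3, -1/6, 1/6, 1/3, 1/2, 2/3, 1, 4/3, 3/2, 2, 3, 4, 6, 12


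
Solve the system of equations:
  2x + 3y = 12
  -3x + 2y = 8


Using Cramer's rule:
Determinant D = (2)(2) - (-3)(3) = 4 + 9 = 13
Dx = (12)(2) - (8)(3) = 24 - 24 = 0
Dy = (2)(8) - (-3)(12) = 16 + 36 = 52
x = Dx/D = 0/13 = 0
y = Dy/D = 52/13 = 4

x = 0, y = 4


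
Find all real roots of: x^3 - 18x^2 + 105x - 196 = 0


Let p(x) = x^3 - 18x^2 + 105x - 196. By the rational root theorem (leading coefficient 1), any rational root is an integer divisor of 196: try ±1, ±2, ... in turn.
Test x = 1: value = -108 ≠ 0.
Test x = -1: value = -320 ≠ 0.
Test x = 2: value = -50 ≠ 0.
Test x = -2: value = -486 ≠ 0.
Test x = 4: value = 0 ✓, so (x - 4) is a factor.
Synthetic division by (x - 4): bring down 1; 1(4) - 18 = -14; (-14)(4) + 105 = 49; 49(4) - 196 = 0 → quotient x^2 - 14x + 49, remainder 0.
Solve the quadratic x^2 - 14x + 49 = 0: discriminant = (-14)^2 - 4(1)(49) = 196 - 196 = 0.
Discriminant = 0, so a double root: x = 14/2 = 7.

x = 4, x = 7 (multiplicity 2)


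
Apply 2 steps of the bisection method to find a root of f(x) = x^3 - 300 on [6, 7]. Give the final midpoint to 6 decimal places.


f(x) = x^3 - 300
f(6) = -84 < 0
f(7) = 43 > 0

Step 1: midpoint = (6.000000 + 7.000000)/2 = 6.500000
  f(6.500000) = -25.375000
  f(mid) < 0, so root is in [6.500000, 7.000000]

Step 2: midpoint = (6.500000 + 7.000000)/2 = 6.750000
  f(6.750000) = 7.546875
  f(mid) > 0, so root is in [6.500000, 6.750000]

midpoint = 6.750000


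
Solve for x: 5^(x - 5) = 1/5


Express both sides with the same base.
1/5 = 5^(-1)
Since the bases match, equate exponents: x - 5 = -1
So x = -1 - (-5) = 4

x = 4


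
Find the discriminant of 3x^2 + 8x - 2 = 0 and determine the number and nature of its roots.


For ax^2 + bx + c = 0, discriminant D = b^2 - 4ac
Here a = 3, b = 8, c = -2
D = (8)^2 - 4(3)(-2) = 64 + 24 = 88

D = 88 > 0 but not a perfect square
The equation has 2 distinct real irrational roots.

Discriminant = 88, 2 distinct real irrational roots


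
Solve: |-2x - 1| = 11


An absolute value equation |expr| = 11 gives two cases:
Case 1: -2x - 1 = 11
  -2x = 12, so x = -6
Case 2: -2x - 1 = -11
  -2x = -10, so x = 5

x = -6, x = 5


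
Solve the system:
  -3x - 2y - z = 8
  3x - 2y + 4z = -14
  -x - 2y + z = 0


Using Cramer's rule. Expand each determinant along the first row.
D  = (-3)*[(-2)*1 - 4*(-2)] - (-2)*[3*1 - 4*(-1)] + (-1)*[3*(-2) - (-2)*(-1)]
  = (-3)*(6) - (-2)*(7) + (-1)*(-8) = 4
Dx = 8*[(-2)*1 - 4*(-2)] - (-2)*[(-14)*1 - 4*0] + (-1)*[(-14)*(-2) - (-2)*0]
  = 8*(6) - (-2)*(-14) + (-1)*(28) = -8
Dy = (-3)*[(-14)*1 - 4*0] - 8*[3*1 - 4*(-1)] + (-1)*[3*0 - (-14)*(-1)]
  = (-3)*(-14) - 8*(7) + (-1)*(-14) = 0
Dz = (-3)*[(-2)*0 - (-14)*(-2)] - (-2)*[3*0 - (-14)*(-1)] + 8*[3*(-2) - (-2)*(-1)]
  = (-3)*(-28) - (-2)*(-14) + 8*(-8) = -8
x = Dx/D = -8/4 = -2, y = Dy/D = 0/4 = 0, z = Dz/D = -8/4 = -2
Check eq1: (-3)(-2) + (-2)(0) + (-1)(-2) = 8 = 8 ✓
Check eq2: (3)(-2) + (-2)(0) + (4)(-2) = -14 = -14 ✓
Check eq3: (-1)(-2) + (-2)(0) + (1)(-2) = 0 = 0 ✓

x = -2, y = 0, z = -2


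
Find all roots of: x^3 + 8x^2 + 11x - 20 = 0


Let p(x) = x^3 + 8x^2 + 11x - 20. By the rational root theorem (leading coefficient 1), any rational root is an integer divisor of 20: try ±1, ±2, ... in turn.
Test x = 1: value = 0 ✓, so (x - 1) is a factor.
Synthetic division by (x - 1): bring down 1; 1(1) + 8 = 9; 9(1) + 11 = 20; 20(1) - 20 = 0 → quotient x^2 + 9x + 20, remainder 0.
Solve the quadratic x^2 + 9x + 20 = 0: discriminant = 9^2 - 4(1)(20) = 81 - 80 = 1.
sqrt(1) = 1, so x = (-9 ± 1)/2: x = -4 or x = -5.
Collecting all roots found:

x = -5, x = -4, x = 1


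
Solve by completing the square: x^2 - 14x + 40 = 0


Start: x^2 - 14x + 40 = 0
Move constant: x^2 - 14x = -40
Half of -14 is -7, squared is 49
Add 49 to both sides: x^2 - 14x + 49 = 9
(x - 7)^2 = 9
x - 7 = ±3
x = 7 + 3 = 10 or x = 7 - 3 = 4

x = 4, x = 10


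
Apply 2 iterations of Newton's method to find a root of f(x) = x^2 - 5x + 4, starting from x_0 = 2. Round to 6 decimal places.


Newton's method: x_(n+1) = x_n - f(x_n)/f'(x_n)
f(x) = x^2 - 5x + 4
f'(x) = 2x - 5

Iteration 1:
  f(2.000000) = -2.000000
  f'(2.000000) = -1.000000
  x_1 = 2.000000 - (-2.000000)/(-1.000000) = 0.000000

Iteration 2:
  f(0.000000) = 4.000000
  f'(0.000000) = -5.000000
  x_2 = 0.000000 - (4.000000)/(-5.000000) = 0.800000

x_2 = 0.800000


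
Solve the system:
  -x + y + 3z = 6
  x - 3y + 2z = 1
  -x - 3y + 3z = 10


Using Cramer's rule. Expand each determinant along the first row.
D  = (-1)*[(-3)*3 - 2*(-3)] - 1*[1*3 - 2*(-1)] + 3*[1*(-3) - (-3)*(-1)]
  = (-1)*(-3) - 1*(5) + 3*(-6) = -20
Dx = 6*[(-3)*3 - 2*(-3)] - 1*[1*3 - 2*10] + 3*[1*(-3) - (-3)*10]
  = 6*(-3) - 1*(-17) + 3*(27) = 80
Dy = (-1)*[1*3 - 2*10] - 6*[1*3 - 2*(-1)] + 3*[1*10 - 1*(-1)]
  = (-1)*(-17) - 6*(5) + 3*(11) = 20
Dz = (-1)*[(-3)*10 - 1*(-3)] - 1*[1*10 - 1*(-1)] + 6*[1*(-3) - (-3)*(-1)]
  = (-1)*(-27) - 1*(11) + 6*(-6) = -20
x = Dx/D = 80/-20 = -4, y = Dy/D = 20/-20 = -1, z = Dz/D = -20/-20 = 1
Check eq1: (-1)(-4) + (1)(-1) + (3)(1) = 6 = 6 ✓
Check eq2: (1)(-4) + (-3)(-1) + (2)(1) = 1 = 1 ✓
Check eq3: (-1)(-4) + (-3)(-1) + (3)(1) = 10 = 10 ✓

x = -4, y = -1, z = 1


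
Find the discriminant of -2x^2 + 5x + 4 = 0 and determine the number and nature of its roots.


For ax^2 + bx + c = 0, discriminant D = b^2 - 4ac
Here a = -2, b = 5, c = 4
D = (5)^2 - 4(-2)(4) = 25 + 32 = 57

D = 57 > 0 but not a perfect square
The equation has 2 distinct real irrational roots.

Discriminant = 57, 2 distinct real irrational roots


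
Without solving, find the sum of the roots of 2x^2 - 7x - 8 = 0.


By Vieta's formulas for ax^2 + bx + c = 0:
  Sum of roots = -b/a
  Product of roots = c/a

Here a = 2, b = -7, c = -8
Sum = -(-7)/2 = 7/2
Product = -8/2 = -4

Sum = 7/2


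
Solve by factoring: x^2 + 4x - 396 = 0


We need two numbers that multiply to -396 and add to 4.
Those numbers are 22 and -18 (since 22 * (-18) = -396 and 22 + (-18) = 4).
So x^2 + 4x - 396 = (x + 22)(x - 18) = 0
Setting each factor to zero: x = -22 or x = 18

x = -22, x = 18


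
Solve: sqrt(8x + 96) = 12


Square both sides: 8x + 96 = 12^2 = 144
8x = 144 - 96 = 48
x = 6
Check: sqrt(8*6 + 96) = sqrt(144) = 12 ✓

x = 6


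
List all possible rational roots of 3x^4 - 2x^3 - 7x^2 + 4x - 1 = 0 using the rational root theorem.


Rational root theorem: possible roots are ±p/q where:
  p divides the constant term (-1): p ∈ {1}
  q divides the leading coefficient (3): q ∈ {1, 3}

All possible rational roots: -1, -1/3, 1/3, 1

-1, -1/3, 1/3, 1


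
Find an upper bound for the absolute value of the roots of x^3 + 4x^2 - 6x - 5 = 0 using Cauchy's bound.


Cauchy's bound: all roots r satisfy |r| <= 1 + max(|a_i/a_n|) for i = 0,...,n-1
where a_n is the leading coefficient.

Coefficients: [1, 4, -6, -5]
Leading coefficient a_n = 1
Ratios |a_i/a_n|: 4, 6, 5
Maximum ratio: 6
Cauchy's bound: |r| <= 1 + 6 = 7

Upper bound = 7


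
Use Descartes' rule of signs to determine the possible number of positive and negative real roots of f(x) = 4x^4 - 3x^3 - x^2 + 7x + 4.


Descartes' rule of signs:

For positive roots, count sign changes in f(x) = 4x^4 - 3x^3 - x^2 + 7x + 4:
Signs of coefficients: +, -, -, +, +
Number of sign changes: 2
Possible positive real roots: 2, 0

For negative roots, examine f(-x) = 4x^4 + 3x^3 - x^2 - 7x + 4:
Signs of coefficients: +, +, -, -, +
Number of sign changes: 2
Possible negative real roots: 2, 0

Positive roots: 2 or 0; Negative roots: 2 or 0


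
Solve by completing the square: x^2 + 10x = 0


Start: x^2 + 10x + 0 = 0
Move constant: x^2 + 10x = 0
Half of 10 is 5, squared is 25
Add 25 to both sides: x^2 + 10x + 25 = 25
(x + 5)^2 = 25
x + 5 = ±5
x = -5 + 5 = 0 or x = -5 - 5 = -10

x = -10, x = 0


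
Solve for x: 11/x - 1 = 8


Subtract -1 from both sides: 11/x = 9
Multiply both sides by x: 11 = 9 * x
Divide by 9: x = 11/9

x = 11/9


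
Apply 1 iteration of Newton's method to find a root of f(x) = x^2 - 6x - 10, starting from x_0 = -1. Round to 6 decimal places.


Newton's method: x_(n+1) = x_n - f(x_n)/f'(x_n)
f(x) = x^2 - 6x - 10
f'(x) = 2x - 6

Iteration 1:
  f(-1.000000) = -3.000000
  f'(-1.000000) = -8.000000
  x_1 = -1.000000 - (-3.000000)/(-8.000000) = -1.375000

x_1 = -1.375000


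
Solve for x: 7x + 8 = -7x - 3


Starting with: 7x + 8 = -7x - 3
Move all x terms to left: (7 + 7)x = -3 - 8
Simplify: 14x = -11
Divide both sides by 14: x = -11/14

x = -11/14


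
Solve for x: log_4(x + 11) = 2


Convert to exponential form: x + 11 = 4^2 = 16
x = 16 - 11 = 5
Check: log_4(5 + 11) = log_4(16) = log_4(16) = 2 ✓

x = 5


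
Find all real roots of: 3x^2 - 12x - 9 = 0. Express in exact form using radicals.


Using the quadratic formula: x = (-b ± sqrt(b^2 - 4ac)) / (2a)
Here a = 3, b = -12, c = -9
Discriminant = b^2 - 4ac = (-12)^2 - 4(3)(-9) = 144 + 108 = 252
Since discriminant = 252 > 0, there are two real roots.
x = (12 ± 6*sqrt(7)) / 6
Simplifying: x = 2 ± sqrt(7)
Numerically: x ≈ 4.6458 or x ≈ -0.6458

x = 2 + sqrt(7) or x = 2 - sqrt(7)


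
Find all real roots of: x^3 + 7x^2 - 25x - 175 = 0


Let p(x) = x^3 + 7x^2 - 25x - 175. By the rational root theorem (leading coefficient 1), any rational root is an integer divisor of 175: try ±1, ±2, ... in turn.
Test x = 1: value = -192 ≠ 0.
Test x = -1: value = -144 ≠ 0.
Test x = 5: value = 0 ✓, so (x - 5) is a factor.
Synthetic division by (x - 5): bring down 1; 1(5) + 7 = 12; 12(5) - 25 = 35; 35(5) - 175 = 0 → quotient x^2 + 12x + 35, remainder 0.
Solve the quadratic x^2 + 12x + 35 = 0: discriminant = 12^2 - 4(1)(35) = 144 - 140 = 4.
sqrt(4) = 2, so x = (-12 ± 2)/2: x = -5 or x = -7.

x = -7, x = -5, x = 5


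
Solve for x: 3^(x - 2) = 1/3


Express both sides with the same base.
1/3 = 3^(-1)
Since the bases match, equate exponents: x - 2 = -1
So x = -1 - (-2) = 1

x = 1


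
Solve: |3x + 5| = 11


An absolute value equation |expr| = 11 gives two cases:
Case 1: 3x + 5 = 11
  3x = 6, so x = 2
Case 2: 3x + 5 = -11
  3x = -16, so x = -16/3

x = -16/3, x = 2


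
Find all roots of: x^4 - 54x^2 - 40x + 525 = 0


Let p(x) = x^4 - 54x^2 - 40x + 525. By the rational root theorem (leading coefficient 1), any rational root is an integer divisor of 525: try ±1, ±2, ... in turn.
Test x = 1: value = 432 ≠ 0.
Test x = -1: value = 512 ≠ 0.
Test x = 3: value = 0 ✓, so (x - 3) is a factor.
Synthetic division by (x - 3): bring down 1; 1(3) + 0 = 3; 3(3) - 54 = -45; (-45)(3) - 40 = -175; (-175)(3) + 525 = 0 → quotient x^3 + 3x^2 - 45x - 175, remainder 0.
Continue with the quotient x^3 + 3x^2 - 45x - 175 (candidates must divide 175).
Test x = 5: value = -200 ≠ 0.
Test x = -5: value = 0 ✓, so (x + 5) is a factor.
Synthetic division by (x + 5): bring down 1; 1(-5) + 3 = -2; (-2)(-5) - 45 = -35; (-35)(-5) - 175 = 0 → quotient x^2 - 2x - 35, remainder 0.
Solve the quadratic x^2 - 2x - 35 = 0: discriminant = (-2)^2 - 4(1)(-35) = 4 + 140 = 144.
sqrt(144) = 12, so x = (2 ± 12)/2: x = 7 or x = -5.
Collecting all roots found:

x = -5 (multiplicity 2), x = 3, x = 7


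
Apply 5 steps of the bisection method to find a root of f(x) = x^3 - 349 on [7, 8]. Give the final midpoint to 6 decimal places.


f(x) = x^3 - 349
f(7) = -6 < 0
f(8) = 163 > 0

Step 1: midpoint = (7.000000 + 8.000000)/2 = 7.500000
  f(7.500000) = 72.875000
  f(mid) > 0, so root is in [7.000000, 7.500000]

Step 2: midpoint = (7.000000 + 7.500000)/2 = 7.250000
  f(7.250000) = 32.078125
  f(mid) > 0, so root is in [7.000000, 7.250000]

Step 3: midpoint = (7.000000 + 7.250000)/2 = 7.125000
  f(7.125000) = 12.705078
  f(mid) > 0, so root is in [7.000000, 7.125000]

Step 4: midpoint = (7.000000 + 7.125000)/2 = 7.062500
  f(7.062500) = 3.269775
  f(mid) > 0, so root is in [7.000000, 7.062500]

Step 5: midpoint = (7.000000 + 7.062500)/2 = 7.031250
  f(7.031250) = -1.385712
  f(mid) < 0, so root is in [7.031250, 7.062500]

midpoint = 7.031250


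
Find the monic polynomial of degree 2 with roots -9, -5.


A monic polynomial with roots -9, -5 is:
p(x) = (x + 9)(x + 5)
After multiplying by (x + 9): x + 9
After multiplying by (x + 5): x^2 + 14x + 45

x^2 + 14x + 45


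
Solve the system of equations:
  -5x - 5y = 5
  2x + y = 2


Using Cramer's rule:
Determinant D = (-5)(1) - (2)(-5) = -5 + 10 = 5
Dx = (5)(1) - (2)(-5) = 5 + 10 = 15
Dy = (-5)(2) - (2)(5) = -10 - 10 = -20
x = Dx/D = 15/5 = 3
y = Dy/D = -20/5 = -4

x = 3, y = -4


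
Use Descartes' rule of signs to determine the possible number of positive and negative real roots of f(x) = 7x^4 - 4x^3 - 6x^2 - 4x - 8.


Descartes' rule of signs:

For positive roots, count sign changes in f(x) = 7x^4 - 4x^3 - 6x^2 - 4x - 8:
Signs of coefficients: +, -, -, -, -
Number of sign changes: 1
Possible positive real roots: 1

For negative roots, examine f(-x) = 7x^4 + 4x^3 - 6x^2 + 4x - 8:
Signs of coefficients: +, +, -, +, -
Number of sign changes: 3
Possible negative real roots: 3, 1

Positive roots: 1; Negative roots: 3 or 1


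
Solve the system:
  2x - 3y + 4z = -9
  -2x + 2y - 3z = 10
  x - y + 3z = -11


Using Cramer's rule. Expand each determinant along the first row.
D  = 2*[2*3 - (-3)*(-1)] - (-3)*[(-2)*3 - (-3)*1] + 4*[(-2)*(-1) - 2*1]
  = 2*(3) - (-3)*(-3) + 4*(0) = -3
Dx = (-9)*[2*3 - (-3)*(-1)] - (-3)*[10*3 - (-3)*(-11)] + 4*[10*(-1) - 2*(-11)]
  = (-9)*(3) - (-3)*(-3) + 4*(12) = 12
Dy = 2*[10*3 - (-3)*(-11)] - (-9)*[(-2)*3 - (-3)*1] + 4*[(-2)*(-11) - 10*1]
  = 2*(-3) - (-9)*(-3) + 4*(12) = 15
Dz = 2*[2*(-11) - 10*(-1)] - (-3)*[(-2)*(-11) - 10*1] + (-9)*[(-2)*(-1) - 2*1]
  = 2*(-12) - (-3)*(12) + (-9)*(0) = 12
x = Dx/D = 12/-3 = -4, y = Dy/D = 15/-3 = -5, z = Dz/D = 12/-3 = -4
Check eq1: (2)(-4) + (-3)(-5) + (4)(-4) = -9 = -9 ✓
Check eq2: (-2)(-4) + (2)(-5) + (-3)(-4) = 10 = 10 ✓
Check eq3: (1)(-4) + (-1)(-5) + (3)(-4) = -11 = -11 ✓

x = -4, y = -5, z = -4


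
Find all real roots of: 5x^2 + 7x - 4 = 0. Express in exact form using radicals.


Using the quadratic formula: x = (-b ± sqrt(b^2 - 4ac)) / (2a)
Here a = 5, b = 7, c = -4
Discriminant = b^2 - 4ac = 7^2 - 4(5)(-4) = 49 + 80 = 129
Since discriminant = 129 > 0, there are two real roots.
x = (-7 ± sqrt(129)) / 10
Numerically: x ≈ 0.4358 or x ≈ -1.8358

x = (-7 + sqrt(129)) / 10 or x = (-7 - sqrt(129)) / 10


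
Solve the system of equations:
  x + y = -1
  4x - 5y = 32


Using Cramer's rule:
Determinant D = (1)(-5) - (4)(1) = -5 - 4 = -9
Dx = (-1)(-5) - (32)(1) = 5 - 32 = -27
Dy = (1)(32) - (4)(-1) = 32 + 4 = 36
x = Dx/D = -27/-9 = 3
y = Dy/D = 36/-9 = -4

x = 3, y = -4


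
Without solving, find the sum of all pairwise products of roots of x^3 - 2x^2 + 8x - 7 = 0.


By Vieta's formulas for x^3 + bx^2 + cx + d = 0:
  r1 + r2 + r3 = -b/a = 2
  r1*r2 + r1*r3 + r2*r3 = c/a = 8
  r1*r2*r3 = -d/a = 7


Sum of pairwise products = 8


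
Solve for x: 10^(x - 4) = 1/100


Express both sides with the same base.
1/100 = 10^(-2)
Since the bases match, equate exponents: x - 4 = -2
So x = -2 - (-4) = 2

x = 2


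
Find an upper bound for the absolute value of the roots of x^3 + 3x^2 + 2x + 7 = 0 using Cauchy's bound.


Cauchy's bound: all roots r satisfy |r| <= 1 + max(|a_i/a_n|) for i = 0,...,n-1
where a_n is the leading coefficient.

Coefficients: [1, 3, 2, 7]
Leading coefficient a_n = 1
Ratios |a_i/a_n|: 3, 2, 7
Maximum ratio: 7
Cauchy's bound: |r| <= 1 + 7 = 8

Upper bound = 8


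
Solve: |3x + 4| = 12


An absolute value equation |expr| = 12 gives two cases:
Case 1: 3x + 4 = 12
  3x = 8, so x = 8/3
Case 2: 3x + 4 = -12
  3x = -16, so x = -16/3

x = -16/3, x = 8/3


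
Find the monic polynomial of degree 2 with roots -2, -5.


A monic polynomial with roots -2, -5 is:
p(x) = (x + 2)(x + 5)
After multiplying by (x + 2): x + 2
After multiplying by (x + 5): x^2 + 7x + 10

x^2 + 7x + 10


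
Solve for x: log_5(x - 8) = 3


Convert to exponential form: x - 8 = 5^3 = 125
x = 125 + 8 = 133
Check: log_5(133 - 8) = log_5(125) = log_5(125) = 3 ✓

x = 133


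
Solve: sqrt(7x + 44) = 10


Square both sides: 7x + 44 = 10^2 = 100
7x = 100 - 44 = 56
x = 8
Check: sqrt(7*8 + 44) = sqrt(100) = 10 ✓

x = 8


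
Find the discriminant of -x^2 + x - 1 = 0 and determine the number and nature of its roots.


For ax^2 + bx + c = 0, discriminant D = b^2 - 4ac
Here a = -1, b = 1, c = -1
D = (1)^2 - 4(-1)(-1) = 1 - 4 = -3

D = -3 < 0
The equation has no real roots (2 complex conjugate roots).

Discriminant = -3, no real roots (2 complex conjugate roots)


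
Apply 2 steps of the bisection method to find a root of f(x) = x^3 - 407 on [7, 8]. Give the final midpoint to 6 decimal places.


f(x) = x^3 - 407
f(7) = -64 < 0
f(8) = 105 > 0

Step 1: midpoint = (7.000000 + 8.000000)/2 = 7.500000
  f(7.500000) = 14.875000
  f(mid) > 0, so root is in [7.000000, 7.500000]

Step 2: midpoint = (7.000000 + 7.500000)/2 = 7.250000
  f(7.250000) = -25.921875
  f(mid) < 0, so root is in [7.250000, 7.500000]

midpoint = 7.250000


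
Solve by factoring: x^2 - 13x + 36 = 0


We need two numbers that multiply to 36 and add to -13.
Those numbers are -9 and -4 (since (-9) * (-4) = 36 and (-9) + (-4) = -13).
So x^2 - 13x + 36 = (x - 9)(x - 4) = 0
Setting each factor to zero: x = 9 or x = 4

x = 4, x = 9


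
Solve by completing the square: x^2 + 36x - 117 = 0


Start: x^2 + 36x - 117 = 0
Move constant: x^2 + 36x = 117
Half of 36 is 18, squared is 324
Add 324 to both sides: x^2 + 36x + 324 = 441
(x + 18)^2 = 441
x + 18 = ±21
x = -18 + 21 = 3 or x = -18 - 21 = -39

x = -39, x = 3


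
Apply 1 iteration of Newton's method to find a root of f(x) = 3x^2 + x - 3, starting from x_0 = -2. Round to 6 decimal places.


Newton's method: x_(n+1) = x_n - f(x_n)/f'(x_n)
f(x) = 3x^2 + x - 3
f'(x) = 6x + 1

Iteration 1:
  f(-2.000000) = 7.000000
  f'(-2.000000) = -11.000000
  x_1 = -2.000000 - (7.000000)/(-11.000000) = -1.363636

x_1 = -1.363636


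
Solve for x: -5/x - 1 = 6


Subtract -1 from both sides: -5/x = 7
Multiply both sides by x: -5 = 7 * x
Divide by 7: x = -5/7

x = -5/7


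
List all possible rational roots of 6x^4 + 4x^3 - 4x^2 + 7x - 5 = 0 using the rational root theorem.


Rational root theorem: possible roots are ±p/q where:
  p divides the constant term (-5): p ∈ {1, 5}
  q divides the leading coefficient (6): q ∈ {1, 2, 3, 6}

All possible rational roots: -5, -5/2, -5/3, -1, -5/6, -1/2, -1/3, -1/6, 1/6, 1/3, 1/2, 5/6, 1, 5/3, 5/2, 5

-5, -5/2, -5/3, -1, -5/6, -1/2, -1/3, -1/6, 1/6, 1/3, 1/2, 5/6, 1, 5/3, 5/2, 5


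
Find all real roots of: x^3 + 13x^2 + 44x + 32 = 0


Let p(x) = x^3 + 13x^2 + 44x + 32. By the rational root theorem (leading coefficient 1), any rational root is an integer divisor of 32: try ±1, ±2, ... in turn.
Test x = 1: value = 90 ≠ 0.
Test x = -1: value = 0 ✓, so (x + 1) is a factor.
Synthetic division by (x + 1): bring down 1; 1(-1) + 13 = 12; 12(-1) + 44 = 32; 32(-1) + 32 = 0 → quotient x^2 + 12x + 32, remainder 0.
Solve the quadratic x^2 + 12x + 32 = 0: discriminant = 12^2 - 4(1)(32) = 144 - 128 = 16.
sqrt(16) = 4, so x = (-12 ± 4)/2: x = -4 or x = -8.

x = -8, x = -4, x = -1


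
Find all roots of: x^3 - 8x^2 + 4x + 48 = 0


Let p(x) = x^3 - 8x^2 + 4x + 48. By the rational root theorem (leading coefficient 1), any rational root is an integer divisor of 48: try ±1, ±2, ... in turn.
Test x = 1: value = 45 ≠ 0.
Test x = -1: value = 35 ≠ 0.
Test x = 2: value = 32 ≠ 0.
Test x = -2: value = 0 ✓, so (x + 2) is a factor.
Synthetic division by (x + 2): bring down 1; 1(-2) - 8 = -10; (-10)(-2) + 4 = 24; 24(-2) + 48 = 0 → quotient x^2 - 10x + 24, remainder 0.
Solve the quadratic x^2 - 10x + 24 = 0: discriminant = (-10)^2 - 4(1)(24) = 100 - 96 = 4.
sqrt(4) = 2, so x = (10 ± 2)/2: x = 6 or x = 4.
Collecting all roots found:

x = -2, x = 4, x = 6


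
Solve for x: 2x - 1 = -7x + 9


Starting with: 2x - 1 = -7x + 9
Move all x terms to left: (2 + 7)x = 9 + 1
Simplify: 9x = 10
Divide both sides by 9: x = 10/9

x = 10/9


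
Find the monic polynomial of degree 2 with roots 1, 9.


A monic polynomial with roots 1, 9 is:
p(x) = (x - 1)(x - 9)
After multiplying by (x - 1): x - 1
After multiplying by (x - 9): x^2 - 10x + 9

x^2 - 10x + 9


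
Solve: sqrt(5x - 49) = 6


Square both sides: 5x - 49 = 6^2 = 36
5x = 36 + 49 = 85
x = 17
Check: sqrt(5*17 - 49) = sqrt(36) = 6 ✓

x = 17


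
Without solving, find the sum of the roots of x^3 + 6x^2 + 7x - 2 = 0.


By Vieta's formulas for x^3 + bx^2 + cx + d = 0:
  r1 + r2 + r3 = -b/a = -6
  r1*r2 + r1*r3 + r2*r3 = c/a = 7
  r1*r2*r3 = -d/a = 2


Sum = -6


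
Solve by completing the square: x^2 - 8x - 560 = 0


Start: x^2 - 8x - 560 = 0
Move constant: x^2 - 8x = 560
Half of -8 is -4, squared is 16
Add 16 to both sides: x^2 - 8x + 16 = 576
(x - 4)^2 = 576
x - 4 = ±24
x = 4 + 24 = 28 or x = 4 - 24 = -20

x = -20, x = 28


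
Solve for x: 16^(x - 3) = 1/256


Express both sides with the same base.
1/256 = 16^(-2)
Since the bases match, equate exponents: x - 3 = -2
So x = -2 - (-3) = 1

x = 1


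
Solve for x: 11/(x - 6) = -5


Multiply both sides by (x - 6): 11 = -5(x - 6)
Distribute: 11 = -5x + 30
-5x = 11 - 30 = -19
x = 19/5

x = 19/5


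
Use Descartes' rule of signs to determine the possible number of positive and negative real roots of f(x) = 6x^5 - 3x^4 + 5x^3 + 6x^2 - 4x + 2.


Descartes' rule of signs:

For positive roots, count sign changes in f(x) = 6x^5 - 3x^4 + 5x^3 + 6x^2 - 4x + 2:
Signs of coefficients: +, -, +, +, -, +
Number of sign changes: 4
Possible positive real roots: 4, 2, 0

For negative roots, examine f(-x) = -6x^5 - 3x^4 - 5x^3 + 6x^2 + 4x + 2:
Signs of coefficients: -, -, -, +, +, +
Number of sign changes: 1
Possible negative real roots: 1

Positive roots: 4 or 2 or 0; Negative roots: 1


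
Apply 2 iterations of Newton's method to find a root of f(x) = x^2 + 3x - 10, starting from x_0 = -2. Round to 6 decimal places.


Newton's method: x_(n+1) = x_n - f(x_n)/f'(x_n)
f(x) = x^2 + 3x - 10
f'(x) = 2x + 3

Iteration 1:
  f(-2.000000) = -12.000000
  f'(-2.000000) = -1.000000
  x_1 = -2.000000 - (-12.000000)/(-1.000000) = -14.000000

Iteration 2:
  f(-14.000000) = 144.000000
  f'(-14.000000) = -25.000000
  x_2 = -14.000000 - (144.000000)/(-25.000000) = -8.240000

x_2 = -8.240000


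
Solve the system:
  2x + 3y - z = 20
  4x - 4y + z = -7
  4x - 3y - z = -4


Using Cramer's rule. Expand each determinant along the first row.
D  = 2*[(-4)*(-1) - 1*(-3)] - 3*[4*(-1) - 1*4] + (-1)*[4*(-3) - (-4)*4]
  = 2*(7) - 3*(-8) + (-1)*(4) = 34
Dx = 20*[(-4)*(-1) - 1*(-3)] - 3*[(-7)*(-1) - 1*(-4)] + (-1)*[(-7)*(-3) - (-4)*(-4)]
  = 20*(7) - 3*(11) + (-1)*(5) = 102
Dy = 2*[(-7)*(-1) - 1*(-4)] - 20*[4*(-1) - 1*4] + (-1)*[4*(-4) - (-7)*4]
  = 2*(11) - 20*(-8) + (-1)*(12) = 170
Dz = 2*[(-4)*(-4) - (-7)*(-3)] - 3*[4*(-4) - (-7)*4] + 20*[4*(-3) - (-4)*4]
  = 2*(-5) - 3*(12) + 20*(4) = 34
x = Dx/D = 102/34 = 3, y = Dy/D = 170/34 = 5, z = Dz/D = 34/34 = 1
Check eq1: (2)(3) + (3)(5) + (-1)(1) = 20 = 20 ✓
Check eq2: (4)(3) + (-4)(5) + (1)(1) = -7 = -7 ✓
Check eq3: (4)(3) + (-3)(5) + (-1)(1) = -4 = -4 ✓

x = 3, y = 5, z = 1


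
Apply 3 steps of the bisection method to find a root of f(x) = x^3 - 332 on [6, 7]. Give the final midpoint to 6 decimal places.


f(x) = x^3 - 332
f(6) = -116 < 0
f(7) = 11 > 0

Step 1: midpoint = (6.000000 + 7.000000)/2 = 6.500000
  f(6.500000) = -57.375000
  f(mid) < 0, so root is in [6.500000, 7.000000]

Step 2: midpoint = (6.500000 + 7.000000)/2 = 6.750000
  f(6.750000) = -24.453125
  f(mid) < 0, so root is in [6.750000, 7.000000]

Step 3: midpoint = (6.750000 + 7.000000)/2 = 6.875000
  f(6.875000) = -7.048828
  f(mid) < 0, so root is in [6.875000, 7.000000]

midpoint = 6.875000


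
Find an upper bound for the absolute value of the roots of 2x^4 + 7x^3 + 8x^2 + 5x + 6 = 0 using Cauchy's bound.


Cauchy's bound: all roots r satisfy |r| <= 1 + max(|a_i/a_n|) for i = 0,...,n-1
where a_n is the leading coefficient.

Coefficients: [2, 7, 8, 5, 6]
Leading coefficient a_n = 2
Ratios |a_i/a_n|: 7/2, 4, 5/2, 3
Maximum ratio: 4
Cauchy's bound: |r| <= 1 + 4 = 5

Upper bound = 5


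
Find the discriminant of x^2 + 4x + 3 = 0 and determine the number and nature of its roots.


For ax^2 + bx + c = 0, discriminant D = b^2 - 4ac
Here a = 1, b = 4, c = 3
D = (4)^2 - 4(1)(3) = 16 - 12 = 4

D = 4 > 0 and is a perfect square (sqrt = 2)
The equation has 2 distinct real rational roots.

Discriminant = 4, 2 distinct real rational roots


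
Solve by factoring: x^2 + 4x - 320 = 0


We need two numbers that multiply to -320 and add to 4.
Those numbers are -16 and 20 (since (-16) * 20 = -320 and (-16) + 20 = 4).
So x^2 + 4x - 320 = (x - 16)(x + 20) = 0
Setting each factor to zero: x = 16 or x = -20

x = -20, x = 16


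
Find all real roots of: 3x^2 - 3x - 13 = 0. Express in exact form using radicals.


Using the quadratic formula: x = (-b ± sqrt(b^2 - 4ac)) / (2a)
Here a = 3, b = -3, c = -13
Discriminant = b^2 - 4ac = (-3)^2 - 4(3)(-13) = 9 + 156 = 165
Since discriminant = 165 > 0, there are two real roots.
x = (3 ± sqrt(165)) / 6
Numerically: x ≈ 2.6409 or x ≈ -1.6409

x = (3 + sqrt(165)) / 6 or x = (3 - sqrt(165)) / 6


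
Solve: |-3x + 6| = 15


An absolute value equation |expr| = 15 gives two cases:
Case 1: -3x + 6 = 15
  -3x = 9, so x = -3
Case 2: -3x + 6 = -15
  -3x = -21, so x = 7

x = -3, x = 7


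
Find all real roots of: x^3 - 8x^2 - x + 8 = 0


Let p(x) = x^3 - 8x^2 - x + 8. By the rational root theorem (leading coefficient 1), any rational root is an integer divisor of 8: try ±1, ±2, ... in turn.
Test x = 1: value = 0 ✓, so (x - 1) is a factor.
Synthetic division by (x - 1): bring down 1; 1(1) - 8 = -7; (-7)(1) - 1 = -8; (-8)(1) + 8 = 0 → quotient x^2 - 7x - 8, remainder 0.
Solve the quadratic x^2 - 7x - 8 = 0: discriminant = (-7)^2 - 4(1)(-8) = 49 + 32 = 81.
sqrt(81) = 9, so x = (7 ± 9)/2: x = 8 or x = -1.

x = -1, x = 1, x = 8


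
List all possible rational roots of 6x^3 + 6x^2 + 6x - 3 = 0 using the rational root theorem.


Rational root theorem: possible roots are ±p/q where:
  p divides the constant term (-3): p ∈ {1, 3}
  q divides the leading coefficient (6): q ∈ {1, 2, 3, 6}

All possible rational roots: -3, -3/2, -1, -1/2, -1/3, -1/6, 1/6, 1/3, 1/2, 1, 3/2, 3

-3, -3/2, -1, -1/2, -1/3, -1/6, 1/6, 1/3, 1/2, 1, 3/2, 3


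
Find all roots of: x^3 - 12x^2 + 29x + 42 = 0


Let p(x) = x^3 - 12x^2 + 29x + 42. By the rational root theorem (leading coefficient 1), any rational root is an integer divisor of 42: try ±1, ±2, ... in turn.
Test x = 1: value = 60 ≠ 0.
Test x = -1: value = 0 ✓, so (x + 1) is a factor.
Synthetic division by (x + 1): bring down 1; 1(-1) - 12 = -13; (-13)(-1) + 29 = 42; 42(-1) + 42 = 0 → quotient x^2 - 13x + 42, remainder 0.
Solve the quadratic x^2 - 13x + 42 = 0: discriminant = (-13)^2 - 4(1)(42) = 169 - 168 = 1.
sqrt(1) = 1, so x = (13 ± 1)/2: x = 7 or x = 6.
Collecting all roots found:

x = -1, x = 6, x = 7


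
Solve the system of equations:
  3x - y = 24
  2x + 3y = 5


Using Cramer's rule:
Determinant D = (3)(3) - (2)(-1) = 9 + 2 = 11
Dx = (24)(3) - (5)(-1) = 72 + 5 = 77
Dy = (3)(5) - (2)(24) = 15 - 48 = -33
x = Dx/D = 77/11 = 7
y = Dy/D = -33/11 = -3

x = 7, y = -3


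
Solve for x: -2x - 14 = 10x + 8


Starting with: -2x - 14 = 10x + 8
Move all x terms to left: (-2 - 10)x = 8 + 14
Simplify: -12x = 22
Divide both sides by -12: x = -11/6

x = -11/6


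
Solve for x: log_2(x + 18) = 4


Convert to exponential form: x + 18 = 2^4 = 16
x = 16 - 18 = -2
Check: log_2(-2 + 18) = log_2(16) = log_2(16) = 4 ✓

x = -2


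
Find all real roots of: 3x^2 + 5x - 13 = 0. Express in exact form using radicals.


Using the quadratic formula: x = (-b ± sqrt(b^2 - 4ac)) / (2a)
Here a = 3, b = 5, c = -13
Discriminant = b^2 - 4ac = 5^2 - 4(3)(-13) = 25 + 156 = 181
Since discriminant = 181 > 0, there are two real roots.
x = (-5 ± sqrt(181)) / 6
Numerically: x ≈ 1.4089 or x ≈ -3.0756

x = (-5 + sqrt(181)) / 6 or x = (-5 - sqrt(181)) / 6


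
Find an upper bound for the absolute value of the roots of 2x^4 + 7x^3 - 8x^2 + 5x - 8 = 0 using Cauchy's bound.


Cauchy's bound: all roots r satisfy |r| <= 1 + max(|a_i/a_n|) for i = 0,...,n-1
where a_n is the leading coefficient.

Coefficients: [2, 7, -8, 5, -8]
Leading coefficient a_n = 2
Ratios |a_i/a_n|: 7/2, 4, 5/2, 4
Maximum ratio: 4
Cauchy's bound: |r| <= 1 + 4 = 5

Upper bound = 5


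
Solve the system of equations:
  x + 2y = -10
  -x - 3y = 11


Using Cramer's rule:
Determinant D = (1)(-3) - (-1)(2) = -3 + 2 = -1
Dx = (-10)(-3) - (11)(2) = 30 - 22 = 8
Dy = (1)(11) - (-1)(-10) = 11 - 10 = 1
x = Dx/D = 8/-1 = -8
y = Dy/D = 1/-1 = -1

x = -8, y = -1


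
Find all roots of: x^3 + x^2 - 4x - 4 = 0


Let p(x) = x^3 + x^2 - 4x - 4. By the rational root theorem (leading coefficient 1), any rational root is an integer divisor of 4: try ±1, ±2, ... in turn.
Test x = 1: value = -6 ≠ 0.
Test x = -1: value = 0 ✓, so (x + 1) is a factor.
Synthetic division by (x + 1): bring down 1; 1(-1) + 1 = 0; 0(-1) - 4 = -4; (-4)(-1) - 4 = 0 → quotient x^2 - 4, remainder 0.
Solve the quadratic x^2 - 4 = 0: discriminant = 0^2 - 4(1)(-4) = 0 + 16 = 16.
sqrt(16) = 4, so x = (0 ± 4)/2: x = 2 or x = -2.
Collecting all roots found:

x = -2, x = -1, x = 2


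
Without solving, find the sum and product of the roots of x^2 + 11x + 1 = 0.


By Vieta's formulas for ax^2 + bx + c = 0:
  Sum of roots = -b/a
  Product of roots = c/a

Here a = 1, b = 11, c = 1
Sum = -(11)/1 = -11
Product = 1/1 = 1

Sum = -11, Product = 1


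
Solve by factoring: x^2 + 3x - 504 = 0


We need two numbers that multiply to -504 and add to 3.
Those numbers are -21 and 24 (since (-21) * 24 = -504 and (-21) + 24 = 3).
So x^2 + 3x - 504 = (x - 21)(x + 24) = 0
Setting each factor to zero: x = 21 or x = -24

x = -24, x = 21


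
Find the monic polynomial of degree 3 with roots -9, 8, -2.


A monic polynomial with roots -9, 8, -2 is:
p(x) = (x + 9)(x - 8)(x + 2)
After multiplying by (x + 9): x + 9
After multiplying by (x - 8): x^2 + x - 72
After multiplying by (x + 2): x^3 + 3x^2 - 70x - 144

x^3 + 3x^2 - 70x - 144


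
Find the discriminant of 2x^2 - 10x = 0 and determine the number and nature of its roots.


For ax^2 + bx + c = 0, discriminant D = b^2 - 4ac
Here a = 2, b = -10, c = 0
D = (-10)^2 - 4(2)(0) = 100 - 0 = 100

D = 100 > 0 and is a perfect square (sqrt = 10)
The equation has 2 distinct real rational roots.

Discriminant = 100, 2 distinct real rational roots


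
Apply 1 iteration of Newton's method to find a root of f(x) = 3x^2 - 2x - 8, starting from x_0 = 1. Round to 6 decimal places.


Newton's method: x_(n+1) = x_n - f(x_n)/f'(x_n)
f(x) = 3x^2 - 2x - 8
f'(x) = 6x - 2

Iteration 1:
  f(1.000000) = -7.000000
  f'(1.000000) = 4.000000
  x_1 = 1.000000 - (-7.000000)/(4.000000) = 2.750000

x_1 = 2.750000


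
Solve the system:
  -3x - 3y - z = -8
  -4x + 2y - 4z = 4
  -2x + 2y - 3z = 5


Using Cramer's rule. Expand each determinant along the first row.
D  = (-3)*[2*(-3) - (-4)*2] - (-3)*[(-4)*(-3) - (-4)*(-2)] + (-1)*[(-4)*2 - 2*(-2)]
  = (-3)*(2) - (-3)*(4) + (-1)*(-4) = 10
Dx = (-8)*[2*(-3) - (-4)*2] - (-3)*[4*(-3) - (-4)*5] + (-1)*[4*2 - 2*5]
  = (-8)*(2) - (-3)*(8) + (-1)*(-2) = 10
Dy = (-3)*[4*(-3) - (-4)*5] - (-8)*[(-4)*(-3) - (-4)*(-2)] + (-1)*[(-4)*5 - 4*(-2)]
  = (-3)*(8) - (-8)*(4) + (-1)*(-12) = 20
Dz = (-3)*[2*5 - 4*2] - (-3)*[(-4)*5 - 4*(-2)] + (-8)*[(-4)*2 - 2*(-2)]
  = (-3)*(2) - (-3)*(-12) + (-8)*(-4) = -10
x = Dx/D = 10/10 = 1, y = Dy/D = 20/10 = 2, z = Dz/D = -10/10 = -1
Check eq1: (-3)(1) + (-3)(2) + (-1)(-1) = -8 = -8 ✓
Check eq2: (-4)(1) + (2)(2) + (-4)(-1) = 4 = 4 ✓
Check eq3: (-2)(1) + (2)(2) + (-3)(-1) = 5 = 5 ✓

x = 1, y = 2, z = -1


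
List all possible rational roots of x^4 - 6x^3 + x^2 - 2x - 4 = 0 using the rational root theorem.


Rational root theorem: possible roots are ±p/q where:
  p divides the constant term (-4): p ∈ {1, 2, 4}
  q divides the leading coefficient (1): q ∈ {1}

All possible rational roots: -4, -2, -1, 1, 2, 4

-4, -2, -1, 1, 2, 4


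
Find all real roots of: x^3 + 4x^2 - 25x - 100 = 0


Let p(x) = x^3 + 4x^2 - 25x - 100. By the rational root theorem (leading coefficient 1), any rational root is an integer divisor of 100: try ±1, ±2, ... in turn.
Test x = 1: value = -120 ≠ 0.
Test x = -1: value = -72 ≠ 0.
Test x = 2: value = -126 ≠ 0.
Test x = -2: value = -42 ≠ 0.
Test x = 4: value = -72 ≠ 0.
Test x = -4: value = 0 ✓, so (x + 4) is a factor.
Synthetic division by (x + 4): bring down 1; 1(-4) + 4 = 0; 0(-4) - 25 = -25; (-25)(-4) - 100 = 0 → quotient x^2 - 25, remainder 0.
Solve the quadratic x^2 - 25 = 0: discriminant = 0^2 - 4(1)(-25) = 0 + 100 = 100.
sqrt(100) = 10, so x = (0 ± 10)/2: x = 5 or x = -5.

x = -5, x = -4, x = 5


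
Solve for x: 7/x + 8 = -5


Subtract 8 from both sides: 7/x = -13
Multiply both sides by x: 7 = -13 * x
Divide by -13: x = -7/13

x = -7/13


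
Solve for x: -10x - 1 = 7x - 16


Starting with: -10x - 1 = 7x - 16
Move all x terms to left: (-10 - 7)x = -16 + 1
Simplify: -17x = -15
Divide both sides by -17: x = 15/17

x = 15/17


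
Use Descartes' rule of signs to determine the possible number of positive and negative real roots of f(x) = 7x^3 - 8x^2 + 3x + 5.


Descartes' rule of signs:

For positive roots, count sign changes in f(x) = 7x^3 - 8x^2 + 3x + 5:
Signs of coefficients: +, -, +, +
Number of sign changes: 2
Possible positive real roots: 2, 0

For negative roots, examine f(-x) = -7x^3 - 8x^2 - 3x + 5:
Signs of coefficients: -, -, -, +
Number of sign changes: 1
Possible negative real roots: 1

Positive roots: 2 or 0; Negative roots: 1


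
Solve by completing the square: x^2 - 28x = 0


Start: x^2 - 28x + 0 = 0
Move constant: x^2 - 28x = 0
Half of -28 is -14, squared is 196
Add 196 to both sides: x^2 - 28x + 196 = 196
(x - 14)^2 = 196
x - 14 = ±14
x = 14 + 14 = 28 or x = 14 - 14 = 0

x = 0, x = 28


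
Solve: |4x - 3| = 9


An absolute value equation |expr| = 9 gives two cases:
Case 1: 4x - 3 = 9
  4x = 12, so x = 3
Case 2: 4x - 3 = -9
  4x = -6, so x = -3/2

x = -3/2, x = 3


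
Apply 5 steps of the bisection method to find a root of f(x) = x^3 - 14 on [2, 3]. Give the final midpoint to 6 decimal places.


f(x) = x^3 - 14
f(2) = -6 < 0
f(3) = 13 > 0

Step 1: midpoint = (2.000000 + 3.000000)/2 = 2.500000
  f(2.500000) = 1.625000
  f(mid) > 0, so root is in [2.000000, 2.500000]

Step 2: midpoint = (2.000000 + 2.500000)/2 = 2.250000
  f(2.250000) = -2.609375
  f(mid) < 0, so root is in [2.250000, 2.500000]

Step 3: midpoint = (2.250000 + 2.500000)/2 = 2.375000
  f(2.375000) = -0.603516
  f(mid) < 0, so root is in [2.375000, 2.500000]

Step 4: midpoint = (2.375000 + 2.500000)/2 = 2.437500
  f(2.437500) = 0.482178
  f(mid) > 0, so root is in [2.375000, 2.437500]

Step 5: midpoint = (2.375000 + 2.437500)/2 = 2.406250
  f(2.406250) = -0.067719
  f(mid) < 0, so root is in [2.406250, 2.437500]

midpoint = 2.406250


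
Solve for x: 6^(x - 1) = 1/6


Express both sides with the same base.
1/6 = 6^(-1)
Since the bases match, equate exponents: x - 1 = -1
So x = -1 - (-1) = 0

x = 0


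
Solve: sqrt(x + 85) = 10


Square both sides: x + 85 = 10^2 = 100
x = 100 - 85 = 15
x = 15
Check: sqrt(1*15 + 85) = sqrt(100) = 10 ✓

x = 15


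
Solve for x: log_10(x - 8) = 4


Convert to exponential form: x - 8 = 10^4 = 10000
x = 10000 + 8 = 10008
Check: log_10(10008 - 8) = log_10(10000) = log_10(10000) = 4 ✓

x = 10008


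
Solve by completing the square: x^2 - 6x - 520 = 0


Start: x^2 - 6x - 520 = 0
Move constant: x^2 - 6x = 520
Half of -6 is -3, squared is 9
Add 9 to both sides: x^2 - 6x + 9 = 529
(x - 3)^2 = 529
x - 3 = ±23
x = 3 + 23 = 26 or x = 3 - 23 = -20

x = -20, x = 26


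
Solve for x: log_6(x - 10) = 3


Convert to exponential form: x - 10 = 6^3 = 216
x = 216 + 10 = 226
Check: log_6(226 - 10) = log_6(216) = log_6(216) = 3 ✓

x = 226


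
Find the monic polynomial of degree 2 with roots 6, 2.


A monic polynomial with roots 6, 2 is:
p(x) = (x - 6)(x - 2)
After multiplying by (x - 6): x - 6
After multiplying by (x - 2): x^2 - 8x + 12

x^2 - 8x + 12


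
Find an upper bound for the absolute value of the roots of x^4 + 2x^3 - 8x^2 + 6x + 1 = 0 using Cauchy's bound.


Cauchy's bound: all roots r satisfy |r| <= 1 + max(|a_i/a_n|) for i = 0,...,n-1
where a_n is the leading coefficient.

Coefficients: [1, 2, -8, 6, 1]
Leading coefficient a_n = 1
Ratios |a_i/a_n|: 2, 8, 6, 1
Maximum ratio: 8
Cauchy's bound: |r| <= 1 + 8 = 9

Upper bound = 9


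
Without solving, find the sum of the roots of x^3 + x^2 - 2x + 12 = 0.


By Vieta's formulas for x^3 + bx^2 + cx + d = 0:
  r1 + r2 + r3 = -b/a = -1
  r1*r2 + r1*r3 + r2*r3 = c/a = -2
  r1*r2*r3 = -d/a = -12


Sum = -1


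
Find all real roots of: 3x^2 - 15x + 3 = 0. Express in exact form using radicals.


Using the quadratic formula: x = (-b ± sqrt(b^2 - 4ac)) / (2a)
Here a = 3, b = -15, c = 3
Discriminant = b^2 - 4ac = (-15)^2 - 4(3)(3) = 225 - 36 = 189
Since discriminant = 189 > 0, there are two real roots.
x = (15 ± 3*sqrt(21)) / 6
Simplifying: x = (5 ± sqrt(21)) / 2
Numerically: x ≈ 4.7913 or x ≈ 0.2087

x = (5 + sqrt(21)) / 2 or x = (5 - sqrt(21)) / 2


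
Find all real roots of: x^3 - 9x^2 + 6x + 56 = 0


Let p(x) = x^3 - 9x^2 + 6x + 56. By the rational root theorem (leading coefficient 1), any rational root is an integer divisor of 56: try ±1, ±2, ... in turn.
Test x = 1: value = 54 ≠ 0.
Test x = -1: value = 40 ≠ 0.
Test x = 2: value = 40 ≠ 0.
Test x = -2: value = 0 ✓, so (x + 2) is a factor.
Synthetic division by (x + 2): bring down 1; 1(-2) - 9 = -11; (-11)(-2) + 6 = 28; 28(-2) + 56 = 0 → quotient x^2 - 11x + 28, remainder 0.
Solve the quadratic x^2 - 11x + 28 = 0: discriminant = (-11)^2 - 4(1)(28) = 121 - 112 = 9.
sqrt(9) = 3, so x = (11 ± 3)/2: x = 7 or x = 4.

x = -2, x = 4, x = 7


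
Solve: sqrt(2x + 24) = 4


Square both sides: 2x + 24 = 4^2 = 16
2x = 16 - 24 = -8
x = -4
Check: sqrt(2*(-4) + 24) = sqrt(16) = 4 ✓

x = -4


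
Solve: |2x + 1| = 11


An absolute value equation |expr| = 11 gives two cases:
Case 1: 2x + 1 = 11
  2x = 10, so x = 5
Case 2: 2x + 1 = -11
  2x = -12, so x = -6

x = -6, x = 5
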